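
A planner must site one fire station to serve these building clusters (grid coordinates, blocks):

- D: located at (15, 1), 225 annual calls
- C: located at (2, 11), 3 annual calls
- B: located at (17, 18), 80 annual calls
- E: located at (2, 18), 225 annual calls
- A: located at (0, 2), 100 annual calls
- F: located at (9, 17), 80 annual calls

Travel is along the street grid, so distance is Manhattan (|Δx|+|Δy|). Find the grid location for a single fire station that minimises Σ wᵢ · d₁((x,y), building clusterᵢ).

Manhattan distance separates: Σwᵢ(|x−xᵢ|+|y−yᵢ|) = Σwᵢ|x−xᵢ| + Σwᵢ|y−yᵢ|, so x and y are optimised independently as 1-D weighted medians.
Total weight W = 713; half = 356.5.
x-coordinate, sorted with cumulative weight:
  x=0 (A, w=100) cum 100
  x=2 (C, w=3) cum 103
  x=2 (E, w=225) cum 328
  x=9 (F, w=80) cum 408  ← median
  x=15 (D, w=225) cum 633
  x=17 (B, w=80) cum 713
⇒ x* = 9
y-coordinate, sorted with cumulative weight:
  y=1 (D, w=225) cum 225
  y=2 (A, w=100) cum 325
  y=11 (C, w=3) cum 328
  y=17 (F, w=80) cum 408  ← median
  y=18 (B, w=80) cum 488
  y=18 (E, w=225) cum 713
⇒ y* = 17

(9, 17)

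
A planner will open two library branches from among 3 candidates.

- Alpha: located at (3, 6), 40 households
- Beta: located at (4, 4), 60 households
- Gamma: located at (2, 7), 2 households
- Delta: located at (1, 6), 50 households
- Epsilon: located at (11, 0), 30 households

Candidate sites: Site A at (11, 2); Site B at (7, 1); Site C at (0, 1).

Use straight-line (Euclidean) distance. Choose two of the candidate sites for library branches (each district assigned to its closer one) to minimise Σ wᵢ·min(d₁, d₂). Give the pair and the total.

Evaluate every pair (each demand assigned to the nearer of the two):
  {Site A, Site C}: total = 860.8
  {Site B, Site C}: total = 879.1
  {Site A, Site B}: total = 976.8
Best pair: {Site A, Site C} with total 860.8.

{Site A, Site C}, total 860.8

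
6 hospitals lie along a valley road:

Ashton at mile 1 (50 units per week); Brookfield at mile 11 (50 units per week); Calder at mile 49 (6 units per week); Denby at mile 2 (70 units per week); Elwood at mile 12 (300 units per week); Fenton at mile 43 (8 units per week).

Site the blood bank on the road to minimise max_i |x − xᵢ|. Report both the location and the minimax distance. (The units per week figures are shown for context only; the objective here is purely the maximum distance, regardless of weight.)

location 25, max distance 24

The 1-center on a line is the midpoint of the two extreme points: leftmost at 1, rightmost at 49.
Optimal location = (1 + 49)/2 = 25; maximum distance = (49 − 1)/2 = 24.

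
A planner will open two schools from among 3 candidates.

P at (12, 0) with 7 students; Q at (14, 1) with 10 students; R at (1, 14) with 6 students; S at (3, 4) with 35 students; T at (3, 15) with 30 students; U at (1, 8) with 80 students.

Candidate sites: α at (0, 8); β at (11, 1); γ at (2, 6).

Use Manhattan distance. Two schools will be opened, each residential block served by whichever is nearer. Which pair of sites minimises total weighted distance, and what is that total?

{α, β}, total 711

Evaluate every pair (each demand assigned to the nearer of the two):
  {α, β}: total = 711
  {β, γ}: total = 743
  {α, γ}: total = 809
Best pair: {α, β} with total 711.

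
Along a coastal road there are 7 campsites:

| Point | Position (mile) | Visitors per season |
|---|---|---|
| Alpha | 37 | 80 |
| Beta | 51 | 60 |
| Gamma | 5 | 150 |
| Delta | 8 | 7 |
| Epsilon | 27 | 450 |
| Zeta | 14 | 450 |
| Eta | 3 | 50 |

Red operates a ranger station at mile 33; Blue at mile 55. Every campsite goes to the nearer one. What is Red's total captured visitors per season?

The indifferent point is the midpoint (33+55)/2 = 44; campsites left of it (closer to Red at 33) go to Red, those right go to Blue.
  Eta at 3 (w=50) → Red
  Gamma at 5 (w=150) → Red
  Delta at 8 (w=7) → Red
  Zeta at 14 (w=450) → Red
  Epsilon at 27 (w=450) → Red
  Alpha at 37 (w=80) → Red
  Beta at 51 (w=60) → Blue
Red captures 1187; Blue captures 60.

1187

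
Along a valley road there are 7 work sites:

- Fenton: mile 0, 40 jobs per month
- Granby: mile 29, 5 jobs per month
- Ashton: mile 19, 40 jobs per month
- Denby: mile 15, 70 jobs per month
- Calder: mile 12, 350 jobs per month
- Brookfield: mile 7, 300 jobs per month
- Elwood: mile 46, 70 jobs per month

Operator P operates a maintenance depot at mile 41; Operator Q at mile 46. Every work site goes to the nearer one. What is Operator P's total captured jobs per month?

The indifferent point is the midpoint (41+46)/2 = 43.5; work sites left of it (closer to Operator P at 41) go to Operator P, those right go to Operator Q.
  Fenton at 0 (w=40) → Operator P
  Brookfield at 7 (w=300) → Operator P
  Calder at 12 (w=350) → Operator P
  Denby at 15 (w=70) → Operator P
  Ashton at 19 (w=40) → Operator P
  Granby at 29 (w=5) → Operator P
  Elwood at 46 (w=70) → Operator Q
Operator P captures 805; Operator Q captures 70.

805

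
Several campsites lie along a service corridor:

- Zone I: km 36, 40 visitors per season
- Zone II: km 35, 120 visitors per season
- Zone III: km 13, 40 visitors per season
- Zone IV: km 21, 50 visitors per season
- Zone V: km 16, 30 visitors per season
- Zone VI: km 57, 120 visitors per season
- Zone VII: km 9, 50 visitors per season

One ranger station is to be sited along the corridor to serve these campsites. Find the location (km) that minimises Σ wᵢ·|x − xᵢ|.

x = 35

For a sum of weighted absolute distances on a line, the optimum is the weighted median (not the mean). Total weight W = 450; half-weight = 225.
Sort by position and accumulate weight:
  km 9 (Zone VII, w=50) → cum 50
  km 13 (Zone III, w=40) → cum 90
  km 16 (Zone V, w=30) → cum 120
  km 21 (Zone IV, w=50) → cum 170
  km 35 (Zone II, w=120) → cum 290  ≥ 225 → median here
  km 36 (Zone I, w=40) → cum 330
  km 57 (Zone VI, w=120) → cum 450
Optimal location: km 35.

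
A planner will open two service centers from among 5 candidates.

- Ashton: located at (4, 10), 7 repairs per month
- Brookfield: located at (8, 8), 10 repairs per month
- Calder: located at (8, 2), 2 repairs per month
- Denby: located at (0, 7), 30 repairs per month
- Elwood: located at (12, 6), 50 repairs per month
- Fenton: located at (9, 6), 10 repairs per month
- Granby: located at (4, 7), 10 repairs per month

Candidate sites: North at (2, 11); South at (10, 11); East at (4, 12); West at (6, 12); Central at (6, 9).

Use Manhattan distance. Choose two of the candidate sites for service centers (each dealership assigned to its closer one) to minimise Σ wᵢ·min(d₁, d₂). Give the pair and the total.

{North, South}, total 743

Evaluate every pair (each demand assigned to the nearer of the two):
  {North, South}: total = 743
  {South, Central}: total = 759
  {North, Central}: total = 799
  {South, East}: total = 816
  {East, Central}: total = 852
  {West, Central}: total = 859
  {South, West}: total = 910
  {North, West}: total = 1035
  {East, West}: total = 1108
  {North, East}: total = 1162
Best pair: {North, South} with total 743.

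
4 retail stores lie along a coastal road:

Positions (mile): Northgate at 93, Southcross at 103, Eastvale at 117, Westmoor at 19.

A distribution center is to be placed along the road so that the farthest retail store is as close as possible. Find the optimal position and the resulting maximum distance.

location 68, max distance 49

The 1-center on a line is the midpoint of the two extreme points: leftmost at 19, rightmost at 117.
Optimal location = (19 + 117)/2 = 68; maximum distance = (117 − 19)/2 = 49.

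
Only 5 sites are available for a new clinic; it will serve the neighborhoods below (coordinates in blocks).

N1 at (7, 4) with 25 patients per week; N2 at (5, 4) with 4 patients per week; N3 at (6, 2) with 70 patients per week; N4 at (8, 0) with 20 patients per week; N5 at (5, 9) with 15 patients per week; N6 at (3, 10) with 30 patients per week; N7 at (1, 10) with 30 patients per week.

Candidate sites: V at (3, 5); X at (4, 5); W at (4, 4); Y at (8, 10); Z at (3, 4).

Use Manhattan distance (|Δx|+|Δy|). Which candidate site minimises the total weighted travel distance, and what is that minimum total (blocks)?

Total weighted distance at each candidate:
  V (3, 5): total = 1207
  X (4, 5): total = 1133
  W (4, 4): total = 1089
  Y (8, 10): total = 1531
  Z (3, 4): total = 1163
Minimum is at W with total 1089 blocks.

W, total 1089 blocks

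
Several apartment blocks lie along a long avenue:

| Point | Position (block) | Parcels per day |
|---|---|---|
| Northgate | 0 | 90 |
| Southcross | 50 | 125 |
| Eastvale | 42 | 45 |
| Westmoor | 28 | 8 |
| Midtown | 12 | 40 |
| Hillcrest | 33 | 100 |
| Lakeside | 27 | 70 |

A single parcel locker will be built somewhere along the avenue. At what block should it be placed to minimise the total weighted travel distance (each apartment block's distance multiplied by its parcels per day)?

x = 33

For a sum of weighted absolute distances on a line, the optimum is the weighted median (not the mean). Total weight W = 478; half-weight = 239.
Sort by position and accumulate weight:
  block 0 (Northgate, w=90) → cum 90
  block 12 (Midtown, w=40) → cum 130
  block 27 (Lakeside, w=70) → cum 200
  block 28 (Westmoor, w=8) → cum 208
  block 33 (Hillcrest, w=100) → cum 308  ≥ 239 → median here
  block 42 (Eastvale, w=45) → cum 353
  block 50 (Southcross, w=125) → cum 478
Optimal location: block 33.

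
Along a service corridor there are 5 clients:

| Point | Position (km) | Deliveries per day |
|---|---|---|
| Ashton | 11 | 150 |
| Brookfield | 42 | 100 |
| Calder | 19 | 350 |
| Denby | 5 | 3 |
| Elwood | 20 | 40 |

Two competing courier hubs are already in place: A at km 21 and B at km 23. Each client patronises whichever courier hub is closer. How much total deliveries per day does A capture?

543

The indifferent point is the midpoint (21+23)/2 = 22; clients left of it (closer to A at 21) go to A, those right go to B.
  Denby at 5 (w=3) → A
  Ashton at 11 (w=150) → A
  Calder at 19 (w=350) → A
  Elwood at 20 (w=40) → A
  Brookfield at 42 (w=100) → B
A captures 543; B captures 100.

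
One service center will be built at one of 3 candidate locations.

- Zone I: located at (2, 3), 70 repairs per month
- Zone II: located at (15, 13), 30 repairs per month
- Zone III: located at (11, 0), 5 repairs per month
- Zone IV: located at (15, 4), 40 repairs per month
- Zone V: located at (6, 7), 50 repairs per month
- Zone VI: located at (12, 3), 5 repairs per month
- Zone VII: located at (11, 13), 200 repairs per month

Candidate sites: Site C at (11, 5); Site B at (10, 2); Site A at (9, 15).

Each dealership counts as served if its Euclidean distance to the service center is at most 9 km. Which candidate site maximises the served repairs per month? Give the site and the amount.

Coverage radius r = 9 km; a point is covered iff (Δx)²+(Δy)² ≤ 9² = 81.
  Site C (11, 5): covers {Zone II, Zone III, Zone IV, Zone V, Zone VI, Zone VII} → 330
  Site B (10, 2): covers {Zone I, Zone III, Zone IV, Zone V, Zone VI} → 170
  Site A (9, 15): covers {Zone II, Zone V, Zone VII} → 280
Maximum coverage at Site C: 330 repairs per month.

Site C, covering 330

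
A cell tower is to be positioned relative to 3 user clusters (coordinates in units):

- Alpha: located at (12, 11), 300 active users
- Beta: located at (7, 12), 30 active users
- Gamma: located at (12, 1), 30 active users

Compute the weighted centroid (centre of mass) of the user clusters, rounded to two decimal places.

(11.58, 10.25)

The minimiser of Σwᵢ‖p−pᵢ‖² is the weighted centroid p* = (Σwᵢpᵢ)/(Σwᵢ).
Σwᵢ = 360.
Σwᵢxᵢ = 300·12 + 30·7 + 30·12 = 4170.
Σwᵢyᵢ = 300·11 + 30·12 + 30·1 = 3690.
x* = 4170/360 = 11.58, y* = 3690/360 = 10.25.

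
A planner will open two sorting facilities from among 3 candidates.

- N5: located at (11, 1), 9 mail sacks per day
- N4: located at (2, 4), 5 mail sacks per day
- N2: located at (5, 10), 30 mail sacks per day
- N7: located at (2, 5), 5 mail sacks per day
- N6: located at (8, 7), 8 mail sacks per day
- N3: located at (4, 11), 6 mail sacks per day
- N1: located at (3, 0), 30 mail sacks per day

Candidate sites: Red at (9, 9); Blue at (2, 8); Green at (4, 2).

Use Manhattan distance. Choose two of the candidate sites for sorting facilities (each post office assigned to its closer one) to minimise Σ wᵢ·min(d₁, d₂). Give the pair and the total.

{Red, Green}, total 423

Evaluate every pair (each demand assigned to the nearer of the two):
  {Red, Green}: total = 423
  {Blue, Green}: total = 433
  {Red, Blue}: total = 599
Best pair: {Red, Green} with total 423.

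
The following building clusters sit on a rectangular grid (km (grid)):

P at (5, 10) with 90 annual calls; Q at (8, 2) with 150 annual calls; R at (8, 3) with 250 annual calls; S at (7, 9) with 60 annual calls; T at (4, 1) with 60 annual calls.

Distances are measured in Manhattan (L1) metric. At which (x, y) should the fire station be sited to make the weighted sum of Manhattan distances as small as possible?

Manhattan distance separates: Σwᵢ(|x−xᵢ|+|y−yᵢ|) = Σwᵢ|x−xᵢ| + Σwᵢ|y−yᵢ|, so x and y are optimised independently as 1-D weighted medians.
Total weight W = 610; half = 305.
x-coordinate, sorted with cumulative weight:
  x=4 (T, w=60) cum 60
  x=5 (P, w=90) cum 150
  x=7 (S, w=60) cum 210
  x=8 (Q, w=150) cum 360  ← median
  x=8 (R, w=250) cum 610
⇒ x* = 8
y-coordinate, sorted with cumulative weight:
  y=1 (T, w=60) cum 60
  y=2 (Q, w=150) cum 210
  y=3 (R, w=250) cum 460  ← median
  y=9 (S, w=60) cum 520
  y=10 (P, w=90) cum 610
⇒ y* = 3

(8, 3)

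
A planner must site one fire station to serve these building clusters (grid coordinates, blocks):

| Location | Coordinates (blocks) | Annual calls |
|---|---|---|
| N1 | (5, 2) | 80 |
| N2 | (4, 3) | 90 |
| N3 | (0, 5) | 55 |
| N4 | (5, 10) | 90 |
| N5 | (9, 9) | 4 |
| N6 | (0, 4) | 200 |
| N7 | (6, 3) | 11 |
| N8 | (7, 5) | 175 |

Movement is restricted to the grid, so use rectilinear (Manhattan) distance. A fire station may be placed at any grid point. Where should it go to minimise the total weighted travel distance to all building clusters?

Manhattan distance separates: Σwᵢ(|x−xᵢ|+|y−yᵢ|) = Σwᵢ|x−xᵢ| + Σwᵢ|y−yᵢ|, so x and y are optimised independently as 1-D weighted medians.
Total weight W = 705; half = 352.5.
x-coordinate, sorted with cumulative weight:
  x=0 (N3, w=55) cum 55
  x=0 (N6, w=200) cum 255
  x=4 (N2, w=90) cum 345
  x=5 (N1, w=80) cum 425  ← median
  x=5 (N4, w=90) cum 515
  x=6 (N7, w=11) cum 526
  x=7 (N8, w=175) cum 701
  x=9 (N5, w=4) cum 705
⇒ x* = 5
y-coordinate, sorted with cumulative weight:
  y=2 (N1, w=80) cum 80
  y=3 (N2, w=90) cum 170
  y=3 (N7, w=11) cum 181
  y=4 (N6, w=200) cum 381  ← median
  y=5 (N3, w=55) cum 436
  y=5 (N8, w=175) cum 611
  y=9 (N5, w=4) cum 615
  y=10 (N4, w=90) cum 705
⇒ y* = 4

(5, 4)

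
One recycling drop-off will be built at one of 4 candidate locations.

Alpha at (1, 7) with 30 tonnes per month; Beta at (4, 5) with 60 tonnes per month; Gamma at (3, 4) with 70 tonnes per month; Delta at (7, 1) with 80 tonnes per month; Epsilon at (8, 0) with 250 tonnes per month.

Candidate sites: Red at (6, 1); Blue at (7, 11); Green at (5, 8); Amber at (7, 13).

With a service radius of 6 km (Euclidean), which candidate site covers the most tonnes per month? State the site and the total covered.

Red, covering 460

Coverage radius r = 6 km; a point is covered iff (Δx)²+(Δy)² ≤ 6² = 36.
  Red (6, 1): covers {Beta, Gamma, Delta, Epsilon} → 460
  Blue (7, 11): covers {none} → 0
  Green (5, 8): covers {Alpha, Beta, Gamma} → 160
  Amber (7, 13): covers {none} → 0
Maximum coverage at Red: 460 tonnes per month.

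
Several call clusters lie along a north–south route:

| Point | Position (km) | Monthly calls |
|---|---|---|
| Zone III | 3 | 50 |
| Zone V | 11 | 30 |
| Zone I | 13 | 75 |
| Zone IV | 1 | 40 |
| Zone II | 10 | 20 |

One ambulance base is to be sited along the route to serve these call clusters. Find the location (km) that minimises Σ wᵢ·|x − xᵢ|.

x = 10

For a sum of weighted absolute distances on a line, the optimum is the weighted median (not the mean). Total weight W = 215; half-weight = 107.5.
Sort by position and accumulate weight:
  km 1 (Zone IV, w=40) → cum 40
  km 3 (Zone III, w=50) → cum 90
  km 10 (Zone II, w=20) → cum 110  ≥ 107.5 → median here
  km 11 (Zone V, w=30) → cum 140
  km 13 (Zone I, w=75) → cum 215
Optimal location: km 10.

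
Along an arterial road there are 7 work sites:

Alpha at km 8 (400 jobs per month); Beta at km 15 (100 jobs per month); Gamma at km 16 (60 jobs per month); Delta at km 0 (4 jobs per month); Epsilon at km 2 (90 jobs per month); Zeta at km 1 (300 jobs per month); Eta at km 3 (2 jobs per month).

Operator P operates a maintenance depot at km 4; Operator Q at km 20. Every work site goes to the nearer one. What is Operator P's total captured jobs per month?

796

The indifferent point is the midpoint (4+20)/2 = 12; work sites left of it (closer to Operator P at 4) go to Operator P, those right go to Operator Q.
  Delta at 0 (w=4) → Operator P
  Zeta at 1 (w=300) → Operator P
  Epsilon at 2 (w=90) → Operator P
  Eta at 3 (w=2) → Operator P
  Alpha at 8 (w=400) → Operator P
  Beta at 15 (w=100) → Operator Q
  Gamma at 16 (w=60) → Operator Q
Operator P captures 796; Operator Q captures 160.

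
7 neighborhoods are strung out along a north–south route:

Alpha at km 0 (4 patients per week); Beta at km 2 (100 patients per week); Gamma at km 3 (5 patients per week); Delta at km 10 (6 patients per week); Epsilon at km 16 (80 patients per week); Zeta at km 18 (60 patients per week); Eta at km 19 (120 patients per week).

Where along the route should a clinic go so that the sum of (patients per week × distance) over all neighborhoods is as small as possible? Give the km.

For a sum of weighted absolute distances on a line, the optimum is the weighted median (not the mean). Total weight W = 375; half-weight = 187.5.
Sort by position and accumulate weight:
  km 0 (Alpha, w=4) → cum 4
  km 2 (Beta, w=100) → cum 104
  km 3 (Gamma, w=5) → cum 109
  km 10 (Delta, w=6) → cum 115
  km 16 (Epsilon, w=80) → cum 195  ≥ 187.5 → median here
  km 18 (Zeta, w=60) → cum 255
  km 19 (Eta, w=120) → cum 375
Optimal location: km 16.

x = 16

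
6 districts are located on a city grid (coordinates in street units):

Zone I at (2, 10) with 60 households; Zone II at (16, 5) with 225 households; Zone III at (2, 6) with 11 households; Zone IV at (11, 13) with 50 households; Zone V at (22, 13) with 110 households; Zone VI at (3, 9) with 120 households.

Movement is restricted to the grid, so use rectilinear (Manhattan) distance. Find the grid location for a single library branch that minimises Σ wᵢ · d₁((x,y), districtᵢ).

(16, 9)

Manhattan distance separates: Σwᵢ(|x−xᵢ|+|y−yᵢ|) = Σwᵢ|x−xᵢ| + Σwᵢ|y−yᵢ|, so x and y are optimised independently as 1-D weighted medians.
Total weight W = 576; half = 288.
x-coordinate, sorted with cumulative weight:
  x=2 (Zone I, w=60) cum 60
  x=2 (Zone III, w=11) cum 71
  x=3 (Zone VI, w=120) cum 191
  x=11 (Zone IV, w=50) cum 241
  x=16 (Zone II, w=225) cum 466  ← median
  x=22 (Zone V, w=110) cum 576
⇒ x* = 16
y-coordinate, sorted with cumulative weight:
  y=5 (Zone II, w=225) cum 225
  y=6 (Zone III, w=11) cum 236
  y=9 (Zone VI, w=120) cum 356  ← median
  y=10 (Zone I, w=60) cum 416
  y=13 (Zone IV, w=50) cum 466
  y=13 (Zone V, w=110) cum 576
⇒ y* = 9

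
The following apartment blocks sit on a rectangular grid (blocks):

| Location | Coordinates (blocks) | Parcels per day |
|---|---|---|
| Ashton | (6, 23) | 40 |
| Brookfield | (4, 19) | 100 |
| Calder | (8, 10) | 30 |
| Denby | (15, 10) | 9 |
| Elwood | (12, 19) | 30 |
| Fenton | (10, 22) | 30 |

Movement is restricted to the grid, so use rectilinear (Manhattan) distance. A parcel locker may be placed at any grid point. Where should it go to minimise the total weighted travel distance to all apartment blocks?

(6, 19)

Manhattan distance separates: Σwᵢ(|x−xᵢ|+|y−yᵢ|) = Σwᵢ|x−xᵢ| + Σwᵢ|y−yᵢ|, so x and y are optimised independently as 1-D weighted medians.
Total weight W = 239; half = 119.5.
x-coordinate, sorted with cumulative weight:
  x=4 (Brookfield, w=100) cum 100
  x=6 (Ashton, w=40) cum 140  ← median
  x=8 (Calder, w=30) cum 170
  x=10 (Fenton, w=30) cum 200
  x=12 (Elwood, w=30) cum 230
  x=15 (Denby, w=9) cum 239
⇒ x* = 6
y-coordinate, sorted with cumulative weight:
  y=10 (Calder, w=30) cum 30
  y=10 (Denby, w=9) cum 39
  y=19 (Brookfield, w=100) cum 139  ← median
  y=19 (Elwood, w=30) cum 169
  y=22 (Fenton, w=30) cum 199
  y=23 (Ashton, w=40) cum 239
⇒ y* = 19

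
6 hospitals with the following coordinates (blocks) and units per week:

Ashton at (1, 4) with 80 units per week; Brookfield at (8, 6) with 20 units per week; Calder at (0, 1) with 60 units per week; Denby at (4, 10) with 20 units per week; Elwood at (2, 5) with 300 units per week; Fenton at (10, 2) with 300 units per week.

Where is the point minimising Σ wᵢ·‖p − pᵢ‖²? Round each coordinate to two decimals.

The minimiser of Σwᵢ‖p−pᵢ‖² is the weighted centroid p* = (Σwᵢpᵢ)/(Σwᵢ).
Σwᵢ = 780.
Σwᵢxᵢ = 80·1 + 20·8 + 60·0 + 20·4 + 300·2 + 300·10 = 3920.
Σwᵢyᵢ = 80·4 + 20·6 + 60·1 + 20·10 + 300·5 + 300·2 = 2800.
x* = 3920/780 = 5.03, y* = 2800/780 = 3.59.

(5.03, 3.59)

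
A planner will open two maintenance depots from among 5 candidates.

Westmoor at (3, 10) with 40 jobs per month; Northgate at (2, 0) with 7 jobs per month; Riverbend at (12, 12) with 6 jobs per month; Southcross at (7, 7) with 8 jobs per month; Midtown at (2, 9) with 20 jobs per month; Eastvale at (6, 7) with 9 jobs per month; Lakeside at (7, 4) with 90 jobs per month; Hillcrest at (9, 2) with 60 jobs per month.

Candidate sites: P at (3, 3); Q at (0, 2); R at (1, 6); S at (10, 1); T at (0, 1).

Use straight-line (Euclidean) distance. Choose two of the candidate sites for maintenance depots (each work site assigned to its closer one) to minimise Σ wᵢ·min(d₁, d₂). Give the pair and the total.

{R, S}, total 913.0

Evaluate every pair (each demand assigned to the nearer of the two):
  {R, S}: total = 913.0
  {P, S}: total = 1037.1
  {Q, S}: total = 1159.5
  {P, R}: total = 1165.7
  {S, T}: total = 1212.4
  {P, T}: total = 1320.0
  {P, Q}: total = 1324.1
  {R, T}: total = 1533.4
  {Q, R}: total = 1537.5
  {Q, T}: total = 1931.1
Best pair: {R, S} with total 913.0.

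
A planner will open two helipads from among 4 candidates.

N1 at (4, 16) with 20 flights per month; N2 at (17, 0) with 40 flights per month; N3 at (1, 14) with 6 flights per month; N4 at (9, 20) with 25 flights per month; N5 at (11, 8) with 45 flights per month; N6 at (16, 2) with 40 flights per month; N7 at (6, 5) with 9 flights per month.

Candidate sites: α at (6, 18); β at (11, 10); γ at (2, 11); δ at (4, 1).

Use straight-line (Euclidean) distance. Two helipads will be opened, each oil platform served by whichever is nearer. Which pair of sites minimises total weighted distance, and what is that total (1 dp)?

{α, β}, total 1182.6

Evaluate every pair (each demand assigned to the nearer of the two):
  {α, β}: total = 1182.6
  {β, γ}: total = 1379.1
  {β, δ}: total = 1478.0
  {α, δ}: total = 1674.1
  {γ, δ}: total = 1882.1
  {α, γ}: total = 2067.3
Best pair: {α, β} with total 1182.6.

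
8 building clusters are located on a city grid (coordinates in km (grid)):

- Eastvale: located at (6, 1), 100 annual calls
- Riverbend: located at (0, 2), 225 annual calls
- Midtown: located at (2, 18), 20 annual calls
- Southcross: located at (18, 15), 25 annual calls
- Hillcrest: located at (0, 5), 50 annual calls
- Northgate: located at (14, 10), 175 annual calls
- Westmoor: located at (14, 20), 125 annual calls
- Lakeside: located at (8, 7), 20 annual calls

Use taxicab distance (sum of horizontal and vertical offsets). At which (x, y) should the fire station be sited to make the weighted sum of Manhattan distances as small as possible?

(6, 5)

Manhattan distance separates: Σwᵢ(|x−xᵢ|+|y−yᵢ|) = Σwᵢ|x−xᵢ| + Σwᵢ|y−yᵢ|, so x and y are optimised independently as 1-D weighted medians.
Total weight W = 740; half = 370.
x-coordinate, sorted with cumulative weight:
  x=0 (Riverbend, w=225) cum 225
  x=0 (Hillcrest, w=50) cum 275
  x=2 (Midtown, w=20) cum 295
  x=6 (Eastvale, w=100) cum 395  ← median
  x=8 (Lakeside, w=20) cum 415
  x=14 (Northgate, w=175) cum 590
  x=14 (Westmoor, w=125) cum 715
  x=18 (Southcross, w=25) cum 740
⇒ x* = 6
y-coordinate, sorted with cumulative weight:
  y=1 (Eastvale, w=100) cum 100
  y=2 (Riverbend, w=225) cum 325
  y=5 (Hillcrest, w=50) cum 375  ← median
  y=7 (Lakeside, w=20) cum 395
  y=10 (Northgate, w=175) cum 570
  y=15 (Southcross, w=25) cum 595
  y=18 (Midtown, w=20) cum 615
  y=20 (Westmoor, w=125) cum 740
⇒ y* = 5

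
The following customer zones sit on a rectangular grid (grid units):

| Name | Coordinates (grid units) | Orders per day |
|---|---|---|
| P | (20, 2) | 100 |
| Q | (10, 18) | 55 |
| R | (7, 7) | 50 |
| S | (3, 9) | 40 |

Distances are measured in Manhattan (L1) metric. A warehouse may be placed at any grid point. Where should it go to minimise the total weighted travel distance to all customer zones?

Manhattan distance separates: Σwᵢ(|x−xᵢ|+|y−yᵢ|) = Σwᵢ|x−xᵢ| + Σwᵢ|y−yᵢ|, so x and y are optimised independently as 1-D weighted medians.
Total weight W = 245; half = 122.5.
x-coordinate, sorted with cumulative weight:
  x=3 (S, w=40) cum 40
  x=7 (R, w=50) cum 90
  x=10 (Q, w=55) cum 145  ← median
  x=20 (P, w=100) cum 245
⇒ x* = 10
y-coordinate, sorted with cumulative weight:
  y=2 (P, w=100) cum 100
  y=7 (R, w=50) cum 150  ← median
  y=9 (S, w=40) cum 190
  y=18 (Q, w=55) cum 245
⇒ y* = 7

(10, 7)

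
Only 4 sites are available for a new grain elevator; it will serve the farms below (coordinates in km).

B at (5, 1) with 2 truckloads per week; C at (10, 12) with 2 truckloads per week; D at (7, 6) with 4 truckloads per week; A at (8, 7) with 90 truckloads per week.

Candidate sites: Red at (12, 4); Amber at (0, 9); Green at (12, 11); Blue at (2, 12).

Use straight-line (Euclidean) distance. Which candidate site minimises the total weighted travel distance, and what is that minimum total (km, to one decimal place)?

Total weighted distance at each candidate:
  Red (12, 4): total = 503.3
  Amber (0, 9): total = 812.4
  Green (12, 11): total = 566.3
  Blue (2, 12): total = 773.0
Minimum is at Red with total 503.3 km.

Red, total 503.3 km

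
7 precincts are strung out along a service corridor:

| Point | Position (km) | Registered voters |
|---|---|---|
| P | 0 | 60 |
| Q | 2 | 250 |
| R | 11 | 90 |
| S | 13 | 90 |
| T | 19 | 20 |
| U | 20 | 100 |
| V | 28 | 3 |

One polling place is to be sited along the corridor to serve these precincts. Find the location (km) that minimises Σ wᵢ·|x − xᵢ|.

x = 2

For a sum of weighted absolute distances on a line, the optimum is the weighted median (not the mean). Total weight W = 613; half-weight = 306.5.
Sort by position and accumulate weight:
  km 0 (P, w=60) → cum 60
  km 2 (Q, w=250) → cum 310  ≥ 306.5 → median here
  km 11 (R, w=90) → cum 400
  km 13 (S, w=90) → cum 490
  km 19 (T, w=20) → cum 510
  km 20 (U, w=100) → cum 610
  km 28 (V, w=3) → cum 613
Optimal location: km 2.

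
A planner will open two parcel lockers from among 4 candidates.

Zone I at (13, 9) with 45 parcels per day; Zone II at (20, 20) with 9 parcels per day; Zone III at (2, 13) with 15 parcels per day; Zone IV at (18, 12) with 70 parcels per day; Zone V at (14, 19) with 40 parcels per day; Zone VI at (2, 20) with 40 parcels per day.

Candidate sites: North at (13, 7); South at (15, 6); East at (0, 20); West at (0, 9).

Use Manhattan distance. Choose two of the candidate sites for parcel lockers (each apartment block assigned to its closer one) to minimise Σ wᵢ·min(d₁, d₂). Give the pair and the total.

{North, East}, total 1705

Evaluate every pair (each demand assigned to the nearer of the two):
  {North, East}: total = 1705
  {South, East}: total = 1801
  {North, West}: total = 2100
  {South, West}: total = 2196
  {North, South}: total = 2626
  {East, West}: total = 3005
Best pair: {North, East} with total 1705.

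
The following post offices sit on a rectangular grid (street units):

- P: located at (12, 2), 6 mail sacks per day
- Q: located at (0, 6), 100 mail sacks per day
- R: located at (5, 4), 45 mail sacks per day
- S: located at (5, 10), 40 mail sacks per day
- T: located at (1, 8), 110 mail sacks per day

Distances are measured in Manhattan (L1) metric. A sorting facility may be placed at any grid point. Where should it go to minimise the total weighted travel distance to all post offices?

Manhattan distance separates: Σwᵢ(|x−xᵢ|+|y−yᵢ|) = Σwᵢ|x−xᵢ| + Σwᵢ|y−yᵢ|, so x and y are optimised independently as 1-D weighted medians.
Total weight W = 301; half = 150.5.
x-coordinate, sorted with cumulative weight:
  x=0 (Q, w=100) cum 100
  x=1 (T, w=110) cum 210  ← median
  x=5 (R, w=45) cum 255
  x=5 (S, w=40) cum 295
  x=12 (P, w=6) cum 301
⇒ x* = 1
y-coordinate, sorted with cumulative weight:
  y=2 (P, w=6) cum 6
  y=4 (R, w=45) cum 51
  y=6 (Q, w=100) cum 151  ← median
  y=8 (T, w=110) cum 261
  y=10 (S, w=40) cum 301
⇒ y* = 6

(1, 6)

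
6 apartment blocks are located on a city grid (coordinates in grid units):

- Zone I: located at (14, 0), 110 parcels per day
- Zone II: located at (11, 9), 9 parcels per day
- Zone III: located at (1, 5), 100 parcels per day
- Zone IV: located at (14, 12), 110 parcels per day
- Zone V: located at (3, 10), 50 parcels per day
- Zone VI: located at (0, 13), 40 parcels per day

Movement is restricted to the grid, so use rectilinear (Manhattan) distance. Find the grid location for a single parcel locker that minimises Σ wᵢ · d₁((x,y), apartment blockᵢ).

Manhattan distance separates: Σwᵢ(|x−xᵢ|+|y−yᵢ|) = Σwᵢ|x−xᵢ| + Σwᵢ|y−yᵢ|, so x and y are optimised independently as 1-D weighted medians.
Total weight W = 419; half = 209.5.
x-coordinate, sorted with cumulative weight:
  x=0 (Zone VI, w=40) cum 40
  x=1 (Zone III, w=100) cum 140
  x=3 (Zone V, w=50) cum 190
  x=11 (Zone II, w=9) cum 199
  x=14 (Zone I, w=110) cum 309  ← median
  x=14 (Zone IV, w=110) cum 419
⇒ x* = 14
y-coordinate, sorted with cumulative weight:
  y=0 (Zone I, w=110) cum 110
  y=5 (Zone III, w=100) cum 210  ← median
  y=9 (Zone II, w=9) cum 219
  y=10 (Zone V, w=50) cum 269
  y=12 (Zone IV, w=110) cum 379
  y=13 (Zone VI, w=40) cum 419
⇒ y* = 5

(14, 5)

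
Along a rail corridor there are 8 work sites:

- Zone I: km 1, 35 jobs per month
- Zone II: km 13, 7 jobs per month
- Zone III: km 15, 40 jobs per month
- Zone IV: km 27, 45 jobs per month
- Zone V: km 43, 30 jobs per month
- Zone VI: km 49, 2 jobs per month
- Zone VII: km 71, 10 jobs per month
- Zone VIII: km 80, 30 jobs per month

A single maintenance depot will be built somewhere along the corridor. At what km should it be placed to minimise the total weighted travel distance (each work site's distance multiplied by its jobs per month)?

x = 27

For a sum of weighted absolute distances on a line, the optimum is the weighted median (not the mean). Total weight W = 199; half-weight = 99.5.
Sort by position and accumulate weight:
  km 1 (Zone I, w=35) → cum 35
  km 13 (Zone II, w=7) → cum 42
  km 15 (Zone III, w=40) → cum 82
  km 27 (Zone IV, w=45) → cum 127  ≥ 99.5 → median here
  km 43 (Zone V, w=30) → cum 157
  km 49 (Zone VI, w=2) → cum 159
  km 71 (Zone VII, w=10) → cum 169
  km 80 (Zone VIII, w=30) → cum 199
Optimal location: km 27.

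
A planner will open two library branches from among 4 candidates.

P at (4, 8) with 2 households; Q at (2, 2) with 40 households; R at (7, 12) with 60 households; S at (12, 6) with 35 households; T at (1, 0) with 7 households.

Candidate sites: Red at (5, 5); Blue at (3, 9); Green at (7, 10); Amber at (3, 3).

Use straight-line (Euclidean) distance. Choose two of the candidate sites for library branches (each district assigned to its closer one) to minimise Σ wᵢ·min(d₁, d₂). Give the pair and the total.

{Green, Amber}, total 433.1

Evaluate every pair (each demand assigned to the nearer of the two):
  {Green, Amber}: total = 433.1
  {Red, Green}: total = 565.0
  {Blue, Green}: total = 694.3
  {Blue, Amber}: total = 716.7
  {Red, Blue}: total = 764.8
  {Red, Amber}: total = 772.4
Best pair: {Green, Amber} with total 433.1.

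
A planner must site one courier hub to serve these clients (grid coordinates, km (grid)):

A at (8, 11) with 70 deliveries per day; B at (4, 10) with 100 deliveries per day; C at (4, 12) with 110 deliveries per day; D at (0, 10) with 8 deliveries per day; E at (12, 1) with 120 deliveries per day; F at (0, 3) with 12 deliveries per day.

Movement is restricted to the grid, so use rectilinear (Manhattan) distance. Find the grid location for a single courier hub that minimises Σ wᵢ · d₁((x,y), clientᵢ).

Manhattan distance separates: Σwᵢ(|x−xᵢ|+|y−yᵢ|) = Σwᵢ|x−xᵢ| + Σwᵢ|y−yᵢ|, so x and y are optimised independently as 1-D weighted medians.
Total weight W = 420; half = 210.
x-coordinate, sorted with cumulative weight:
  x=0 (D, w=8) cum 8
  x=0 (F, w=12) cum 20
  x=4 (B, w=100) cum 120
  x=4 (C, w=110) cum 230  ← median
  x=8 (A, w=70) cum 300
  x=12 (E, w=120) cum 420
⇒ x* = 4
y-coordinate, sorted with cumulative weight:
  y=1 (E, w=120) cum 120
  y=3 (F, w=12) cum 132
  y=10 (B, w=100) cum 232  ← median
  y=10 (D, w=8) cum 240
  y=11 (A, w=70) cum 310
  y=12 (C, w=110) cum 420
⇒ y* = 10

(4, 10)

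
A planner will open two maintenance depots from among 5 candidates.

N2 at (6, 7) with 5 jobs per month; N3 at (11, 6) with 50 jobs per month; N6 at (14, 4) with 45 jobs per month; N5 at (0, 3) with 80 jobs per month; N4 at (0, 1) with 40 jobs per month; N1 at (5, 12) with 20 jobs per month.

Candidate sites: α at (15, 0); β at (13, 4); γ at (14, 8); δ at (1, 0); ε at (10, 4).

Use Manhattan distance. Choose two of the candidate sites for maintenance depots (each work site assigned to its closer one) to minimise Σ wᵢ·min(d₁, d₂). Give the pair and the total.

{β, δ}, total 1015

Evaluate every pair (each demand assigned to the nearer of the two):
  {β, δ}: total = 1015
  {δ, ε}: total = 1025
  {γ, δ}: total = 1135
  {α, δ}: total = 1505
  {β, ε}: total = 1890
  {α, ε}: total = 2025
  {γ, ε}: total = 2025
  {β, γ}: total = 2310
  {α, β}: total = 2375
  {α, γ}: total = 2815
Best pair: {β, δ} with total 1015.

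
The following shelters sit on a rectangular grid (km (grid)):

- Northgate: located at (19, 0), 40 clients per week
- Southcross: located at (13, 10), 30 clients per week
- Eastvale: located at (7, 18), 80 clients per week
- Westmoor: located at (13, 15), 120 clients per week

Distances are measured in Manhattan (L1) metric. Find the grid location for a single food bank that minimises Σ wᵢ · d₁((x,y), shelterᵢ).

(13, 15)

Manhattan distance separates: Σwᵢ(|x−xᵢ|+|y−yᵢ|) = Σwᵢ|x−xᵢ| + Σwᵢ|y−yᵢ|, so x and y are optimised independently as 1-D weighted medians.
Total weight W = 270; half = 135.
x-coordinate, sorted with cumulative weight:
  x=7 (Eastvale, w=80) cum 80
  x=13 (Southcross, w=30) cum 110
  x=13 (Westmoor, w=120) cum 230  ← median
  x=19 (Northgate, w=40) cum 270
⇒ x* = 13
y-coordinate, sorted with cumulative weight:
  y=0 (Northgate, w=40) cum 40
  y=10 (Southcross, w=30) cum 70
  y=15 (Westmoor, w=120) cum 190  ← median
  y=18 (Eastvale, w=80) cum 270
⇒ y* = 15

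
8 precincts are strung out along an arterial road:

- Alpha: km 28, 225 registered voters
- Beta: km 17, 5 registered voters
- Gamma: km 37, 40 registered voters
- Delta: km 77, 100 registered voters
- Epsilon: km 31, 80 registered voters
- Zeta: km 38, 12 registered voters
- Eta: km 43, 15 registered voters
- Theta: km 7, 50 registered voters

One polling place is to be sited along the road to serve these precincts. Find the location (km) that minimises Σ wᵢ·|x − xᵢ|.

x = 28

For a sum of weighted absolute distances on a line, the optimum is the weighted median (not the mean). Total weight W = 527; half-weight = 263.5.
Sort by position and accumulate weight:
  km 7 (Theta, w=50) → cum 50
  km 17 (Beta, w=5) → cum 55
  km 28 (Alpha, w=225) → cum 280  ≥ 263.5 → median here
  km 31 (Epsilon, w=80) → cum 360
  km 37 (Gamma, w=40) → cum 400
  km 38 (Zeta, w=12) → cum 412
  km 43 (Eta, w=15) → cum 427
  km 77 (Delta, w=100) → cum 527
Optimal location: km 28.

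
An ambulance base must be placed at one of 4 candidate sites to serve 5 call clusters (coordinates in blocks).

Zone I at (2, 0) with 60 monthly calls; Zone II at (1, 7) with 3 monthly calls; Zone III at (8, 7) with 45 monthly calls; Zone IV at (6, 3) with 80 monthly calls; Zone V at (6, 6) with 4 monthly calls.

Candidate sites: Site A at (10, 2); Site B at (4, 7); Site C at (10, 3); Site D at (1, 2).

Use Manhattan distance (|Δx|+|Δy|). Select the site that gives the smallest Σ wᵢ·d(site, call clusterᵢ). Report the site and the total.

Total weighted distance at each candidate:
  Site A (10, 2): total = 1389
  Site B (4, 7): total = 1221
  Site C (10, 3): total = 1317
  Site D (1, 2): total = 1251
Minimum is at Site B with total 1221 blocks.

Site B, total 1221 blocks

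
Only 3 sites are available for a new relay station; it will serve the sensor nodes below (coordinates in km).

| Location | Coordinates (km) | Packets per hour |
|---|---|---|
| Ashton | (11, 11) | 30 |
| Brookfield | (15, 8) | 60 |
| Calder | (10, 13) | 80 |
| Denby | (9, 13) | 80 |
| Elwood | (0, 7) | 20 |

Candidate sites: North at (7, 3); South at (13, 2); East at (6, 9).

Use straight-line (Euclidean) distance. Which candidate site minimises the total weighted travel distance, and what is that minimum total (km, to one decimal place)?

Total weighted distance at each candidate:
  North (7, 3): total = 2646.7
  South (13, 2): total = 2783.1
  East (6, 9): total = 1683.9
Minimum is at East with total 1683.9 km.

East, total 1683.9 km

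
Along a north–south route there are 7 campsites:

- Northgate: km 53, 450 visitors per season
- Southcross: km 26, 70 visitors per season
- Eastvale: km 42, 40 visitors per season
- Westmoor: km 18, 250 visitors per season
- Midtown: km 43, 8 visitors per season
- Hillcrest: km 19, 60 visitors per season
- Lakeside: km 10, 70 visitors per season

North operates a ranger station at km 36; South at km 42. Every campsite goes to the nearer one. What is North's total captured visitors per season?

The indifferent point is the midpoint (36+42)/2 = 39; campsites left of it (closer to North at 36) go to North, those right go to South.
  Lakeside at 10 (w=70) → North
  Westmoor at 18 (w=250) → North
  Hillcrest at 19 (w=60) → North
  Southcross at 26 (w=70) → North
  Eastvale at 42 (w=40) → South
  Midtown at 43 (w=8) → South
  Northgate at 53 (w=450) → South
North captures 450; South captures 498.

450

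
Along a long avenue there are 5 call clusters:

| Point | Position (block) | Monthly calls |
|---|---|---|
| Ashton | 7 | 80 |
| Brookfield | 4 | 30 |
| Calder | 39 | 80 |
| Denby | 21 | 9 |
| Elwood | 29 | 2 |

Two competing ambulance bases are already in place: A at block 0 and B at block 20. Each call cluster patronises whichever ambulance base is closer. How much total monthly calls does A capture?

The indifferent point is the midpoint (0+20)/2 = 10; call clusters left of it (closer to A at 0) go to A, those right go to B.
  Brookfield at 4 (w=30) → A
  Ashton at 7 (w=80) → A
  Denby at 21 (w=9) → B
  Elwood at 29 (w=2) → B
  Calder at 39 (w=80) → B
A captures 110; B captures 91.

110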